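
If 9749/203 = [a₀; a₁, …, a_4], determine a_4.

9749 ÷ 203 → quotient 48, remainder 5
203 ÷ 5 → quotient 40, remainder 3
5 ÷ 3 → quotient 1, remainder 2
3 ÷ 2 → quotient 1, remainder 1
2 ÷ 1 → quotient 2, remainder 0

2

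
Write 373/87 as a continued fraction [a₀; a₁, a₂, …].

[4; 3, 2, 12]

373 = 4·87 + 25, so a_0 = 4
87 = 3·25 + 12, so a_1 = 3
25 = 2·12 + 1, so a_2 = 2
12 = 12·1 + 0, so a_3 = 12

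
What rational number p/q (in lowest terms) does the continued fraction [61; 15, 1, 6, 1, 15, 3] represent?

377064/6175

Compute successive convergents:
a_0 = 61: 61/1
a_1 = 15: 916/15
a_2 = 1: 977/16
a_3 = 6: 6778/111
a_4 = 1: 7755/127
a_5 = 15: 123103/2016
a_6 = 3: 377064/6175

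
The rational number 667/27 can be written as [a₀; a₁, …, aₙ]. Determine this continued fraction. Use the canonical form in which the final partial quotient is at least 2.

[24; 1, 2, 2, 1, 2]

Apply division with remainder until the remainder is 0:
667 ÷ 27 → quotient 24, remainder 19
27 ÷ 19 → quotient 1, remainder 8
19 ÷ 8 → quotient 2, remainder 3
8 ÷ 3 → quotient 2, remainder 2
3 ÷ 2 → quotient 1, remainder 1
2 ÷ 1 → quotient 2, remainder 0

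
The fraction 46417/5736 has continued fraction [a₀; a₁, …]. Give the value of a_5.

1

Apply division with remainder until the remainder is 0:
46417 = 8·5736 + 529, so a_0 = 8
5736 = 10·529 + 446, so a_1 = 10
529 = 1·446 + 83, so a_2 = 1
446 = 5·83 + 31, so a_3 = 5
83 = 2·31 + 21, so a_4 = 2
31 = 1·21 + 10, so a_5 = 1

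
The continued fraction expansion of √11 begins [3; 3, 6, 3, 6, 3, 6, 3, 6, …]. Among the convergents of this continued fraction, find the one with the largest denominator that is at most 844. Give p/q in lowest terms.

1257/379

a_0 = 3: 3/1  (≤ bound)
a_1 = 3: 10/3  (≤ bound)
a_2 = 6: 63/19  (≤ bound)
a_3 = 3: 199/60  (≤ bound)
a_4 = 6: 1257/379  (≤ bound)
a_5 = 3: 3970/1197  (> 844, stop)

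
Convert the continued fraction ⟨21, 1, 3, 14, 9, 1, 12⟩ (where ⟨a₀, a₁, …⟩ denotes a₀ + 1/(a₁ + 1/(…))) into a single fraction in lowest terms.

161091/7405

a_0 = 21: 21/1
a_1 = 1: 22/1
a_2 = 3: 87/4
a_3 = 14: 1240/57
a_4 = 9: 11247/517
a_5 = 1: 12487/574
a_6 = 12: 161091/7405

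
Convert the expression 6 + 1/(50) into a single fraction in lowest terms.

301/50

Use the convergent recurrence hₖ = aₖ·hₖ₋₁ + hₖ₋₂ (and likewise for the denominators kₖ):
a_0 = 6: 6/1
a_1 = 50: 301/50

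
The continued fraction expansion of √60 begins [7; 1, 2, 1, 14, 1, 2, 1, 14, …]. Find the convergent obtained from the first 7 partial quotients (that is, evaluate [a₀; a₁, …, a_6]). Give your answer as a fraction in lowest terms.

1433/185

Start with 2.
1 + 1/(2/1) = 1 + 1/2 = 3/2
14 + 1/(3/2) = 14 + 2/3 = 44/3
1 + 1/(44/3) = 1 + 3/44 = 47/44
2 + 1/(47/44) = 2 + 44/47 = 138/47
1 + 1/(138/47) = 1 + 47/138 = 185/138
7 + 1/(185/138) = 7 + 138/185 = 1433/185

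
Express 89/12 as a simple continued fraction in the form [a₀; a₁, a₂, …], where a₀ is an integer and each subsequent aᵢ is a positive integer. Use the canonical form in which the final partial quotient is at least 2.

[7; 2, 2, 2]

Apply division with remainder until the remainder is 0:
89 = 7·12 + 5, so a_0 = 7
12 = 2·5 + 2, so a_1 = 2
5 = 2·2 + 1, so a_2 = 2
2 = 2·1 + 0, so a_3 = 2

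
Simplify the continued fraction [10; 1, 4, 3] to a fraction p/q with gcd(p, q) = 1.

a_0 = 10: 10/1
a_1 = 1: 11/1
a_2 = 4: 54/5
a_3 = 3: 173/16

173/16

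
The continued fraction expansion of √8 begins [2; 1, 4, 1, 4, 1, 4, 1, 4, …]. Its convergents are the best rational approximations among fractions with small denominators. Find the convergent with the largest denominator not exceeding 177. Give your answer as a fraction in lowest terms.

478/169

a_0 = 2: 2/1  (≤ bound)
a_1 = 1: 3/1  (≤ bound)
a_2 = 4: 14/5  (≤ bound)
a_3 = 1: 17/6  (≤ bound)
a_4 = 4: 82/29  (≤ bound)
a_5 = 1: 99/35  (≤ bound)
a_6 = 4: 478/169  (≤ bound)
a_7 = 1: 577/204  (> 177, stop)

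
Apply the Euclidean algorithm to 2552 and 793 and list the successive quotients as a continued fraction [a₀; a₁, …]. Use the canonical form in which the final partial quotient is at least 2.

⌊2552/793⌋ = 3, remainder 173
⌊793/173⌋ = 4, remainder 101
⌊173/101⌋ = 1, remainder 72
⌊101/72⌋ = 1, remainder 29
⌊72/29⌋ = 2, remainder 14
⌊29/14⌋ = 2, remainder 1
⌊14/1⌋ = 14, remainder 0

[3; 4, 1, 1, 2, 2, 14]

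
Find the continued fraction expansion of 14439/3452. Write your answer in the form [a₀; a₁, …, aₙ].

14439 ÷ 3452 → quotient 4, remainder 631
3452 ÷ 631 → quotient 5, remainder 297
631 ÷ 297 → quotient 2, remainder 37
297 ÷ 37 → quotient 8, remainder 1
37 ÷ 1 → quotient 37, remainder 0

[4; 5, 2, 8, 37]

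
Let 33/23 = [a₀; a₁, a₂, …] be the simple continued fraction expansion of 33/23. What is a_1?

33 = 1·23 + 10, so a_0 = 1
23 = 2·10 + 3, so a_1 = 2

2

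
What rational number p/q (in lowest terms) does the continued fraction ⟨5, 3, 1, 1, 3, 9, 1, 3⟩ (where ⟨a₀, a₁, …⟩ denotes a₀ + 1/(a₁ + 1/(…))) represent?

5296/1003

Use the convergent recurrence hₖ = aₖ·hₖ₋₁ + hₖ₋₂ (and likewise for the denominators kₖ):
a_0 = 5: 5/1
a_1 = 3: 16/3
a_2 = 1: 21/4
a_3 = 1: 37/7
a_4 = 3: 132/25
a_5 = 9: 1225/232
a_6 = 1: 1357/257
a_7 = 3: 5296/1003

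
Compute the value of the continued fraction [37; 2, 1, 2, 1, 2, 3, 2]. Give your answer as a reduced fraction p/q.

Collapse the nested fraction from the inside out:
Start with 2.
3 + 1/(2/1) = 3 + 1/2 = 7/2
2 + 1/(7/2) = 2 + 2/7 = 16/7
1 + 1/(16/7) = 1 + 7/16 = 23/16
2 + 1/(23/16) = 2 + 16/23 = 62/23
1 + 1/(62/23) = 1 + 23/62 = 85/62
2 + 1/(85/62) = 2 + 62/85 = 232/85
37 + 1/(232/85) = 37 + 85/232 = 8669/232

8669/232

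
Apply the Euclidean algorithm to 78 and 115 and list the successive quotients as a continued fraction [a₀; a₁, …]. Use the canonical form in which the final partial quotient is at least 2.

[0; 1, 2, 9, 4]

78 ÷ 115 → quotient 0, remainder 78
115 ÷ 78 → quotient 1, remainder 37
78 ÷ 37 → quotient 2, remainder 4
37 ÷ 4 → quotient 9, remainder 1
4 ÷ 1 → quotient 4, remainder 0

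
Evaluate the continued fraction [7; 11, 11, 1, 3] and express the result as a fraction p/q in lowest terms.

3694/521

a_0 = 7: 7/1
a_1 = 11: 78/11
a_2 = 11: 865/122
a_3 = 1: 943/133
a_4 = 3: 3694/521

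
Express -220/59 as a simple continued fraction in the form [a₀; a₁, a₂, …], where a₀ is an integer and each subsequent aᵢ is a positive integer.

Run the Euclidean algorithm, recording each quotient:
-220 ÷ 59 → quotient -4, remainder 16
59 ÷ 16 → quotient 3, remainder 11
16 ÷ 11 → quotient 1, remainder 5
11 ÷ 5 → quotient 2, remainder 1
5 ÷ 1 → quotient 5, remainder 0

[-4; 3, 1, 2, 5]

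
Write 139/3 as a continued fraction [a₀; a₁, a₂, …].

[46; 3]

⌊139/3⌋ = 46, remainder 1
⌊3/1⌋ = 3, remainder 0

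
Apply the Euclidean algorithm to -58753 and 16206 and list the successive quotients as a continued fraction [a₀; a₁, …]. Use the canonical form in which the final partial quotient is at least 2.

[-4; 2, 1, 2, 40, 7, 7]

Run the Euclidean algorithm, recording each quotient:
-58753 ÷ 16206 → quotient -4, remainder 6071
16206 ÷ 6071 → quotient 2, remainder 4064
6071 ÷ 4064 → quotient 1, remainder 2007
4064 ÷ 2007 → quotient 2, remainder 50
2007 ÷ 50 → quotient 40, remainder 7
50 ÷ 7 → quotient 7, remainder 1
7 ÷ 1 → quotient 7, remainder 0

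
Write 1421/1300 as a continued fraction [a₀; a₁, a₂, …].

Apply division with remainder until the remainder is 0:
⌊1421/1300⌋ = 1, remainder 121
⌊1300/121⌋ = 10, remainder 90
⌊121/90⌋ = 1, remainder 31
⌊90/31⌋ = 2, remainder 28
⌊31/28⌋ = 1, remainder 3
⌊28/3⌋ = 9, remainder 1
⌊3/1⌋ = 3, remainder 0

[1; 10, 1, 2, 1, 9, 3]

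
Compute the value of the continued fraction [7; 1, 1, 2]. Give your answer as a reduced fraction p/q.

38/5

Start with 2.
1 + 1/(2/1) = 1 + 1/2 = 3/2
1 + 1/(3/2) = 1 + 2/3 = 5/3
7 + 1/(5/3) = 7 + 3/5 = 38/5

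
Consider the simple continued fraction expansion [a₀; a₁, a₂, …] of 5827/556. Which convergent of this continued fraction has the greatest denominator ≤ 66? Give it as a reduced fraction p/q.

262/25

a_0 = 10: 10/1  (≤ bound)
a_1 = 2: 21/2  (≤ bound)
a_2 = 12: 262/25  (≤ bound)
a_3 = 7: 1855/177  (> 66, stop)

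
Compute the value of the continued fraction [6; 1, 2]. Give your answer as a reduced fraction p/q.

Start with 2.
1 + 1/(2/1) = 1 + 1/2 = 3/2
6 + 1/(3/2) = 6 + 2/3 = 20/3

20/3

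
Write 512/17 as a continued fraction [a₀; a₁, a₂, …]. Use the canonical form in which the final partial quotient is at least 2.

[30; 8, 2]

512 = 30·17 + 2, so a_0 = 30
17 = 8·2 + 1, so a_1 = 8
2 = 2·1 + 0, so a_2 = 2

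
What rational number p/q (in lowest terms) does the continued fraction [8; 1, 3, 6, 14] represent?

Collapse the nested fraction from the inside out:
Start with 14.
6 + 1/(14/1) = 6 + 1/14 = 85/14
3 + 1/(85/14) = 3 + 14/85 = 269/85
1 + 1/(269/85) = 1 + 85/269 = 354/269
8 + 1/(354/269) = 8 + 269/354 = 3101/354

3101/354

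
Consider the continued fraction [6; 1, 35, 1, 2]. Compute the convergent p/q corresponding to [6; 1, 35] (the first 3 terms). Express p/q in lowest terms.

251/36

Work from the innermost term outward:
Start with 35.
1 + 1/(35/1) = 1 + 1/35 = 36/35
6 + 1/(36/35) = 6 + 35/36 = 251/36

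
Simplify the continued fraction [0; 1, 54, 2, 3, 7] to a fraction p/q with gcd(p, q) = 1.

2776/2827

a_0 = 0: 0/1
a_1 = 1: 1/1
a_2 = 54: 54/55
a_3 = 2: 109/111
a_4 = 3: 381/388
a_5 = 7: 2776/2827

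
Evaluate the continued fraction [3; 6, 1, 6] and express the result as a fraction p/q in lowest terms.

151/48

Collapse the nested fraction from the inside out:
Start with 6.
1 + 1/(6/1) = 1 + 1/6 = 7/6
6 + 1/(7/6) = 6 + 6/7 = 48/7
3 + 1/(48/7) = 3 + 7/48 = 151/48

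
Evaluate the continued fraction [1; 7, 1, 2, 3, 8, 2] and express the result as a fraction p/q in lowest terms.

1531/1355

a_0 = 1: 1/1
a_1 = 7: 8/7
a_2 = 1: 9/8
a_3 = 2: 26/23
a_4 = 3: 87/77
a_5 = 8: 722/639
a_6 = 2: 1531/1355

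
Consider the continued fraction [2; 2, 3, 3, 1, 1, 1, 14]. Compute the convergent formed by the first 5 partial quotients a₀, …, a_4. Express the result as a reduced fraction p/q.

Work from the innermost term outward:
Start with 1.
3 + 1/(1/1) = 3 + 1/1 = 4/1
3 + 1/(4/1) = 3 + 1/4 = 13/4
2 + 1/(13/4) = 2 + 4/13 = 30/13
2 + 1/(30/13) = 2 + 13/30 = 73/30

73/30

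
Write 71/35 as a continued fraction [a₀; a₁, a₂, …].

[2; 35]

⌊71/35⌋ = 2, remainder 1
⌊35/1⌋ = 35, remainder 0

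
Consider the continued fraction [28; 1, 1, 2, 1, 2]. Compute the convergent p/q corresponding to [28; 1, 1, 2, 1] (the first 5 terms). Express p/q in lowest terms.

Work from the innermost term outward:
Start with 1.
2 + 1/(1/1) = 2 + 1/1 = 3/1
1 + 1/(3/1) = 1 + 1/3 = 4/3
1 + 1/(4/3) = 1 + 3/4 = 7/4
28 + 1/(7/4) = 28 + 4/7 = 200/7

200/7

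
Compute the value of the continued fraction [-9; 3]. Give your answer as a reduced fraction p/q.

-26/3

Start with 3.
-9 + 1/(3/1) = -9 + 1/3 = -26/3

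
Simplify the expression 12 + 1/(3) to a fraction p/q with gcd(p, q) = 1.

Work from the innermost term outward:
Start with 3.
12 + 1/(3/1) = 12 + 1/3 = 37/3

37/3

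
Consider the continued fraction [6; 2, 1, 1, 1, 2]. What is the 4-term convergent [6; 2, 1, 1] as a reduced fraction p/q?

Start with 1.
1 + 1/(1/1) = 1 + 1/1 = 2/1
2 + 1/(2/1) = 2 + 1/2 = 5/2
6 + 1/(5/2) = 6 + 2/5 = 32/5

32/5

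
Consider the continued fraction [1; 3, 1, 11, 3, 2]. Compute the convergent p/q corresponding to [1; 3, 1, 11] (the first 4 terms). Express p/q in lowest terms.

59/47

Start with 11.
1 + 1/(11/1) = 1 + 1/11 = 12/11
3 + 1/(12/11) = 3 + 11/12 = 47/12
1 + 1/(47/12) = 1 + 12/47 = 59/47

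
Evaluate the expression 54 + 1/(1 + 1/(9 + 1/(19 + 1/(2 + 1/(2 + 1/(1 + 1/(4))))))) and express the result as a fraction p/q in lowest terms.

Compute successive convergents:
a_0 = 54: 54/1
a_1 = 1: 55/1
a_2 = 9: 549/10
a_3 = 19: 10486/191
a_4 = 2: 21521/392
a_5 = 2: 53528/975
a_6 = 1: 75049/1367
a_7 = 4: 353724/6443

353724/6443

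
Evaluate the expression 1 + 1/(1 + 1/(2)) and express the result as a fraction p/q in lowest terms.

Starting at the tail and folding back:
Start with 2.
1 + 1/(2/1) = 1 + 1/2 = 3/2
1 + 1/(3/2) = 1 + 2/3 = 5/3

5/3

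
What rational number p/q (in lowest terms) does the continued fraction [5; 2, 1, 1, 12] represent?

a_0 = 5: 5/1
a_1 = 2: 11/2
a_2 = 1: 16/3
a_3 = 1: 27/5
a_4 = 12: 340/63

340/63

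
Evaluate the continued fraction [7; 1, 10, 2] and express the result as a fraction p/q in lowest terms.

Compute successive convergents:
a_0 = 7: 7/1
a_1 = 1: 8/1
a_2 = 10: 87/11
a_3 = 2: 182/23

182/23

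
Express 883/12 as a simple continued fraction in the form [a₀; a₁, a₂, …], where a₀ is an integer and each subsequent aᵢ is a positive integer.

[73; 1, 1, 2, 2]

883 = 73·12 + 7, so a_0 = 73
12 = 1·7 + 5, so a_1 = 1
7 = 1·5 + 2, so a_2 = 1
5 = 2·2 + 1, so a_3 = 2
2 = 2·1 + 0, so a_4 = 2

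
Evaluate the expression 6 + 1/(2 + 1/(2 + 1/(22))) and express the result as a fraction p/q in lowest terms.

a_0 = 6: 6/1
a_1 = 2: 13/2
a_2 = 2: 32/5
a_3 = 22: 717/112

717/112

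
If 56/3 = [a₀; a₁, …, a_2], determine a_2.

56 ÷ 3 → quotient 18, remainder 2
3 ÷ 2 → quotient 1, remainder 1
2 ÷ 1 → quotient 2, remainder 0

2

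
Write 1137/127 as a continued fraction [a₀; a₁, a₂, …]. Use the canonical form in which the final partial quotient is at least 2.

1137 ÷ 127 → quotient 8, remainder 121
127 ÷ 121 → quotient 1, remainder 6
121 ÷ 6 → quotient 20, remainder 1
6 ÷ 1 → quotient 6, remainder 0

[8; 1, 20, 6]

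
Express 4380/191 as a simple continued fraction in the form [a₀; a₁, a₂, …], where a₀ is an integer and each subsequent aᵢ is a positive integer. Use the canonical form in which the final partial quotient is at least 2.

[22; 1, 13, 1, 2, 4]

4380 ÷ 191 → quotient 22, remainder 178
191 ÷ 178 → quotient 1, remainder 13
178 ÷ 13 → quotient 13, remainder 9
13 ÷ 9 → quotient 1, remainder 4
9 ÷ 4 → quotient 2, remainder 1
4 ÷ 1 → quotient 4, remainder 0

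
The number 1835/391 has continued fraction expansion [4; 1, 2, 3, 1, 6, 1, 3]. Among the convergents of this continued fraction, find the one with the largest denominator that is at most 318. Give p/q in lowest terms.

List convergents until the denominator exceeds the bound:
a_0 = 4: 4/1  (≤ bound)
a_1 = 1: 5/1  (≤ bound)
a_2 = 2: 14/3  (≤ bound)
a_3 = 3: 47/10  (≤ bound)
a_4 = 1: 61/13  (≤ bound)
a_5 = 6: 413/88  (≤ bound)
a_6 = 1: 474/101  (≤ bound)
a_7 = 3: 1835/391  (> 318, stop)

474/101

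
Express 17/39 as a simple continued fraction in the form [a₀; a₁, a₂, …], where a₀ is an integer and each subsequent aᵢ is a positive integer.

[0; 2, 3, 2, 2]

17 = 0·39 + 17, so a_0 = 0
39 = 2·17 + 5, so a_1 = 2
17 = 3·5 + 2, so a_2 = 3
5 = 2·2 + 1, so a_3 = 2
2 = 2·1 + 0, so a_4 = 2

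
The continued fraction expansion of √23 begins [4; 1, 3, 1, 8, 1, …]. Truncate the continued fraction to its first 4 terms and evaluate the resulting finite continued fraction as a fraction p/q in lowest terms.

24/5

Work from the innermost term outward:
Start with 1.
3 + 1/(1/1) = 3 + 1/1 = 4/1
1 + 1/(4/1) = 1 + 1/4 = 5/4
4 + 1/(5/4) = 4 + 4/5 = 24/5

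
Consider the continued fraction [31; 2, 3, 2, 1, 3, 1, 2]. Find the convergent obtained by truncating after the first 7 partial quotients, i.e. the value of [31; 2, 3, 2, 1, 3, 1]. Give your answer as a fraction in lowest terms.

Starting at the tail and folding back:
Start with 1.
3 + 1/(1/1) = 3 + 1/1 = 4/1
1 + 1/(4/1) = 1 + 1/4 = 5/4
2 + 1/(5/4) = 2 + 4/5 = 14/5
3 + 1/(14/5) = 3 + 5/14 = 47/14
2 + 1/(47/14) = 2 + 14/47 = 108/47
31 + 1/(108/47) = 31 + 47/108 = 3395/108

3395/108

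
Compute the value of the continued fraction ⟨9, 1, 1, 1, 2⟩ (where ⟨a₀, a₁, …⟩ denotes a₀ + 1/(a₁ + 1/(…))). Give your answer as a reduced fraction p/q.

77/8

Compute successive convergents:
a_0 = 9: 9/1
a_1 = 1: 10/1
a_2 = 1: 19/2
a_3 = 1: 29/3
a_4 = 2: 77/8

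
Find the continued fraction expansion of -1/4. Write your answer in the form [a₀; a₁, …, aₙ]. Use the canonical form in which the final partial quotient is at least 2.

-1 = -1·4 + 3, so a_0 = -1
4 = 1·3 + 1, so a_1 = 1
3 = 3·1 + 0, so a_2 = 3

[-1; 1, 3]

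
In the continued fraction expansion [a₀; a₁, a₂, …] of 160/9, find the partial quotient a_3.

160 = 17·9 + 7, so a_0 = 17
9 = 1·7 + 2, so a_1 = 1
7 = 3·2 + 1, so a_2 = 3
2 = 2·1 + 0, so a_3 = 2

2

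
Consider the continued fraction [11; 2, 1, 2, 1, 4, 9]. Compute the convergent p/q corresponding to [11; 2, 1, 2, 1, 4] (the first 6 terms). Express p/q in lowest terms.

591/52

Use the convergent recurrence hₖ = aₖ·hₖ₋₁ + hₖ₋₂ (and likewise for the denominators kₖ):
a_0 = 11: 11/1
a_1 = 2: 23/2
a_2 = 1: 34/3
a_3 = 2: 91/8
a_4 = 1: 125/11
a_5 = 4: 591/52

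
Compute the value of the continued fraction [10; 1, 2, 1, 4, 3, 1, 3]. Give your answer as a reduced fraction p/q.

Start with 3.
1 + 1/(3/1) = 1 + 1/3 = 4/3
3 + 1/(4/3) = 3 + 3/4 = 15/4
4 + 1/(15/4) = 4 + 4/15 = 64/15
1 + 1/(64/15) = 1 + 15/64 = 79/64
2 + 1/(79/64) = 2 + 64/79 = 222/79
1 + 1/(222/79) = 1 + 79/222 = 301/222
10 + 1/(301/222) = 10 + 222/301 = 3232/301

3232/301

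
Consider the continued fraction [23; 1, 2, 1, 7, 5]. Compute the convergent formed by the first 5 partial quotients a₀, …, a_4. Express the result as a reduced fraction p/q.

Work from the innermost term outward:
Start with 7.
1 + 1/(7/1) = 1 + 1/7 = 8/7
2 + 1/(8/7) = 2 + 7/8 = 23/8
1 + 1/(23/8) = 1 + 8/23 = 31/23
23 + 1/(31/23) = 23 + 23/31 = 736/31

736/31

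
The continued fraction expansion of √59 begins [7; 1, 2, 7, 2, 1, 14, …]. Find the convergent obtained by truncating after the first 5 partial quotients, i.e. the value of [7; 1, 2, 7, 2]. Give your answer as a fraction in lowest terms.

361/47

a_0 = 7: 7/1
a_1 = 1: 8/1
a_2 = 2: 23/3
a_3 = 7: 169/22
a_4 = 2: 361/47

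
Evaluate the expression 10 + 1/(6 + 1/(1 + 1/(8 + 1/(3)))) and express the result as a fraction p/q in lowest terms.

1958/193

Start with 3.
8 + 1/(3/1) = 8 + 1/3 = 25/3
1 + 1/(25/3) = 1 + 3/25 = 28/25
6 + 1/(28/25) = 6 + 25/28 = 193/28
10 + 1/(193/28) = 10 + 28/193 = 1958/193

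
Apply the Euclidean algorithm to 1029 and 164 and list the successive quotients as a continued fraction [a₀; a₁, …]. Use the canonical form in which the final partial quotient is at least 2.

[6; 3, 1, 1, 1, 4, 3]

Repeatedly divide and take the remainder:
⌊1029/164⌋ = 6, remainder 45
⌊164/45⌋ = 3, remainder 29
⌊45/29⌋ = 1, remainder 16
⌊29/16⌋ = 1, remainder 13
⌊16/13⌋ = 1, remainder 3
⌊13/3⌋ = 4, remainder 1
⌊3/1⌋ = 3, remainder 0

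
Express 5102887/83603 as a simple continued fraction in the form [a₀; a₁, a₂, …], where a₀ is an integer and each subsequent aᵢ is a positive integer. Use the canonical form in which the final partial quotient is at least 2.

Run the Euclidean algorithm, recording each quotient:
5102887 ÷ 83603 → quotient 61, remainder 3104
83603 ÷ 3104 → quotient 26, remainder 2899
3104 ÷ 2899 → quotient 1, remainder 205
2899 ÷ 205 → quotient 14, remainder 29
205 ÷ 29 → quotient 7, remainder 2
29 ÷ 2 → quotient 14, remainder 1
2 ÷ 1 → quotient 2, remainder 0

[61; 26, 1, 14, 7, 14, 2]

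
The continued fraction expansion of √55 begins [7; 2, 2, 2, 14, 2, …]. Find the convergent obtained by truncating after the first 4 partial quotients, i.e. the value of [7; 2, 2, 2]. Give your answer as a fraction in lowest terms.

89/12

Collapse the nested fraction from the inside out:
Start with 2.
2 + 1/(2/1) = 2 + 1/2 = 5/2
2 + 1/(5/2) = 2 + 2/5 = 12/5
7 + 1/(12/5) = 7 + 5/12 = 89/12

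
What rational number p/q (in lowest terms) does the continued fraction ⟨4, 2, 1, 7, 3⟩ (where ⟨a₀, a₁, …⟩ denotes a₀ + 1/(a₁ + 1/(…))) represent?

Use the convergent recurrence hₖ = aₖ·hₖ₋₁ + hₖ₋₂ (and likewise for the denominators kₖ):
a_0 = 4: 4/1
a_1 = 2: 9/2
a_2 = 1: 13/3
a_3 = 7: 100/23
a_4 = 3: 313/72

313/72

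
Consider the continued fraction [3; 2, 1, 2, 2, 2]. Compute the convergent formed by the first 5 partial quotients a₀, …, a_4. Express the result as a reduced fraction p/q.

Collapse the nested fraction from the inside out:
Start with 2.
2 + 1/(2/1) = 2 + 1/2 = 5/2
1 + 1/(5/2) = 1 + 2/5 = 7/5
2 + 1/(7/5) = 2 + 5/7 = 19/7
3 + 1/(19/7) = 3 + 7/19 = 64/19

64/19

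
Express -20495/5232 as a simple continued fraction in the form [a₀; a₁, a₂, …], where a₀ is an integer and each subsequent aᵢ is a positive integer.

[-4; 12, 12, 36]

Apply division with remainder until the remainder is 0:
-20495 = -4·5232 + 433, so a_0 = -4
5232 = 12·433 + 36, so a_1 = 12
433 = 12·36 + 1, so a_2 = 12
36 = 36·1 + 0, so a_3 = 36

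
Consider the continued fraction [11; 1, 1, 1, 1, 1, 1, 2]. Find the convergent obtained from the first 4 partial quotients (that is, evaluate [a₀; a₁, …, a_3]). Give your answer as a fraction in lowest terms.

35/3

Use the convergent recurrence hₖ = aₖ·hₖ₋₁ + hₖ₋₂ (and likewise for the denominators kₖ):
a_0 = 11: 11/1
a_1 = 1: 12/1
a_2 = 1: 23/2
a_3 = 1: 35/3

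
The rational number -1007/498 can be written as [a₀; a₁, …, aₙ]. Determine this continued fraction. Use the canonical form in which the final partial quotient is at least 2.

[-3; 1, 44, 3, 1, 2]

⌊-1007/498⌋ = -3, remainder 487
⌊498/487⌋ = 1, remainder 11
⌊487/11⌋ = 44, remainder 3
⌊11/3⌋ = 3, remainder 2
⌊3/2⌋ = 1, remainder 1
⌊2/1⌋ = 2, remainder 0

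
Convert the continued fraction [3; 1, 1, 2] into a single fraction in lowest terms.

18/5

Build up convergents one term at a time:
a_0 = 3: 3/1
a_1 = 1: 4/1
a_2 = 1: 7/2
a_3 = 2: 18/5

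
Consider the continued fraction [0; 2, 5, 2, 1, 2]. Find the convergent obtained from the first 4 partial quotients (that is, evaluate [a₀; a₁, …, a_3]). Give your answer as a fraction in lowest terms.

11/24

Start with 2.
5 + 1/(2/1) = 5 + 1/2 = 11/2
2 + 1/(11/2) = 2 + 2/11 = 24/11
0 + 1/(24/11) = 0 + 11/24 = 11/24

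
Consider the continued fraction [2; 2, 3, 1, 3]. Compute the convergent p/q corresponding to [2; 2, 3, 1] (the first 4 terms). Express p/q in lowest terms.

22/9

Work from the innermost term outward:
Start with 1.
3 + 1/(1/1) = 3 + 1/1 = 4/1
2 + 1/(4/1) = 2 + 1/4 = 9/4
2 + 1/(9/4) = 2 + 4/9 = 22/9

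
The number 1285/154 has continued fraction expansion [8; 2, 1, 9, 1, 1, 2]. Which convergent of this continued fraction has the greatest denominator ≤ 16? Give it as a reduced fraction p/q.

25/3

List convergents until the denominator exceeds the bound:
a_0 = 8: 8/1  (≤ bound)
a_1 = 2: 17/2  (≤ bound)
a_2 = 1: 25/3  (≤ bound)
a_3 = 9: 242/29  (> 16, stop)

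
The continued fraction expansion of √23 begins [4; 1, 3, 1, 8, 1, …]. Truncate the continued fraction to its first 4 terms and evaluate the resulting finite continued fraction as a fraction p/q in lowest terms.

Build up convergents one term at a time:
a_0 = 4: 4/1
a_1 = 1: 5/1
a_2 = 3: 19/4
a_3 = 1: 24/5

24/5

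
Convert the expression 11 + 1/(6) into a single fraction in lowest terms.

67/6

a_0 = 11: 11/1
a_1 = 6: 67/6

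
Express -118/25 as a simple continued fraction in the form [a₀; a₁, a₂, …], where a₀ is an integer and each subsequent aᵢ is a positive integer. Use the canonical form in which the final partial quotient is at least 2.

-118 ÷ 25 → quotient -5, remainder 7
25 ÷ 7 → quotient 3, remainder 4
7 ÷ 4 → quotient 1, remainder 3
4 ÷ 3 → quotient 1, remainder 1
3 ÷ 1 → quotient 3, remainder 0

[-5; 3, 1, 1, 3]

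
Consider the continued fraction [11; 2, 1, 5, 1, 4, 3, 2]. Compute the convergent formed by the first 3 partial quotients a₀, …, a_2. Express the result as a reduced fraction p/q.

Build up convergents one term at a time:
a_0 = 11: 11/1
a_1 = 2: 23/2
a_2 = 1: 34/3

34/3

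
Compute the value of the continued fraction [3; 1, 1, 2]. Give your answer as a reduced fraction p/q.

a_0 = 3: 3/1
a_1 = 1: 4/1
a_2 = 1: 7/2
a_3 = 2: 18/5

18/5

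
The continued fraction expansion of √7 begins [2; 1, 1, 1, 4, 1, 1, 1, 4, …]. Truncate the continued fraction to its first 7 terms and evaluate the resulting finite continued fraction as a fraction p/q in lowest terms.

82/31

Start with 1.
1 + 1/(1/1) = 1 + 1/1 = 2/1
4 + 1/(2/1) = 4 + 1/2 = 9/2
1 + 1/(9/2) = 1 + 2/9 = 11/9
1 + 1/(11/9) = 1 + 9/11 = 20/11
1 + 1/(20/11) = 1 + 11/20 = 31/20
2 + 1/(31/20) = 2 + 20/31 = 82/31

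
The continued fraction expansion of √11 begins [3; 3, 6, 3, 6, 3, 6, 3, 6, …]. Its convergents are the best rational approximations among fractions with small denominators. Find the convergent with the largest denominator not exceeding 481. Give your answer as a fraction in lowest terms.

1257/379

a_0 = 3: 3/1  (≤ bound)
a_1 = 3: 10/3  (≤ bound)
a_2 = 6: 63/19  (≤ bound)
a_3 = 3: 199/60  (≤ bound)
a_4 = 6: 1257/379  (≤ bound)
a_5 = 3: 3970/1197  (> 481, stop)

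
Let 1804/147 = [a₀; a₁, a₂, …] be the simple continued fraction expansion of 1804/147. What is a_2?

1

⌊1804/147⌋ = 12, remainder 40
⌊147/40⌋ = 3, remainder 27
⌊40/27⌋ = 1, remainder 13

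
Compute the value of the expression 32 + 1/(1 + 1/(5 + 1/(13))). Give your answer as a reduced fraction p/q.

Start with 13.
5 + 1/(13/1) = 5 + 1/13 = 66/13
1 + 1/(66/13) = 1 + 13/66 = 79/66
32 + 1/(79/66) = 32 + 66/79 = 2594/79

2594/79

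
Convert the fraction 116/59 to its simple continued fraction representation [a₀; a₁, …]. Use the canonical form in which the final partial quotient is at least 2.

[1; 1, 28, 2]

116 ÷ 59 → quotient 1, remainder 57
59 ÷ 57 → quotient 1, remainder 2
57 ÷ 2 → quotient 28, remainder 1
2 ÷ 1 → quotient 2, remainder 0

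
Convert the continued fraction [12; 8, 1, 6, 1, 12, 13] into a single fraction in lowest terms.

a_0 = 12: 12/1
a_1 = 8: 97/8
a_2 = 1: 109/9
a_3 = 6: 751/62
a_4 = 1: 860/71
a_5 = 12: 11071/914
a_6 = 13: 144783/11953

144783/11953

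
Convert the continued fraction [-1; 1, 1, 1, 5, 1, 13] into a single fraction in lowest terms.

-97/277

Starting at the tail and folding back:
Start with 13.
1 + 1/(13/1) = 1 + 1/13 = 14/13
5 + 1/(14/13) = 5 + 13/14 = 83/14
1 + 1/(83/14) = 1 + 14/83 = 97/83
1 + 1/(97/83) = 1 + 83/97 = 180/97
1 + 1/(180/97) = 1 + 97/180 = 277/180
-1 + 1/(277/180) = -1 + 180/277 = -97/277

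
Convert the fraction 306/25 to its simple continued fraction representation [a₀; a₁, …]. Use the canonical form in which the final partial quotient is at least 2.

[12; 4, 6]

Repeatedly divide and take the remainder:
⌊306/25⌋ = 12, remainder 6
⌊25/6⌋ = 4, remainder 1
⌊6/1⌋ = 6, remainder 0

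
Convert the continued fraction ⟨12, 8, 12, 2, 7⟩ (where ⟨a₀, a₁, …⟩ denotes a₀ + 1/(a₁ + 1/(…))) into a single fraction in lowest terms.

Start with 7.
2 + 1/(7/1) = 2 + 1/7 = 15/7
12 + 1/(15/7) = 12 + 7/15 = 187/15
8 + 1/(187/15) = 8 + 15/187 = 1511/187
12 + 1/(1511/187) = 12 + 187/1511 = 18319/1511

18319/1511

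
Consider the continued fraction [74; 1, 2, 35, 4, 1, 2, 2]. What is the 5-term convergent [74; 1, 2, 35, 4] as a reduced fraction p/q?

31884/427

Work from the innermost term outward:
Start with 4.
35 + 1/(4/1) = 35 + 1/4 = 141/4
2 + 1/(141/4) = 2 + 4/141 = 286/141
1 + 1/(286/141) = 1 + 141/286 = 427/286
74 + 1/(427/286) = 74 + 286/427 = 31884/427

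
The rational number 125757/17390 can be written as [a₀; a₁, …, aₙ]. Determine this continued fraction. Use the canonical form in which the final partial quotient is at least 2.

125757 = 7·17390 + 4027, so a_0 = 7
17390 = 4·4027 + 1282, so a_1 = 4
4027 = 3·1282 + 181, so a_2 = 3
1282 = 7·181 + 15, so a_3 = 7
181 = 12·15 + 1, so a_4 = 12
15 = 15·1 + 0, so a_5 = 15

[7; 4, 3, 7, 12, 15]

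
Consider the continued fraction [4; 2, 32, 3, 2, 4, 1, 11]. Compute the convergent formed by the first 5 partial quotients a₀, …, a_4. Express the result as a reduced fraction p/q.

2062/459

Start with 2.
3 + 1/(2/1) = 3 + 1/2 = 7/2
32 + 1/(7/2) = 32 + 2/7 = 226/7
2 + 1/(226/7) = 2 + 7/226 = 459/226
4 + 1/(459/226) = 4 + 226/459 = 2062/459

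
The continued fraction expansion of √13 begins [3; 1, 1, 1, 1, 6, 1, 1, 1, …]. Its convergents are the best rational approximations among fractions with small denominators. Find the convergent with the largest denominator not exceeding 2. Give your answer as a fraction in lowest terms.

a_0 = 3: 3/1  (≤ bound)
a_1 = 1: 4/1  (≤ bound)
a_2 = 1: 7/2  (≤ bound)
a_3 = 1: 11/3  (> 2, stop)

7/2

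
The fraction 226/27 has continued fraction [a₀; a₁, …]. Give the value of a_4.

Apply division with remainder until the remainder is 0:
226 ÷ 27 → quotient 8, remainder 10
27 ÷ 10 → quotient 2, remainder 7
10 ÷ 7 → quotient 1, remainder 3
7 ÷ 3 → quotient 2, remainder 1
3 ÷ 1 → quotient 3, remainder 0

3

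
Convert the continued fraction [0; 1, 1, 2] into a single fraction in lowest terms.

Compute successive convergents:
a_0 = 0: 0/1
a_1 = 1: 1/1
a_2 = 1: 1/2
a_3 = 2: 3/5

3/5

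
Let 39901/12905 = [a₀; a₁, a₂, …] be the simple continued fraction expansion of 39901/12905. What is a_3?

7

⌊39901/12905⌋ = 3, remainder 1186
⌊12905/1186⌋ = 10, remainder 1045
⌊1186/1045⌋ = 1, remainder 141
⌊1045/141⌋ = 7, remainder 58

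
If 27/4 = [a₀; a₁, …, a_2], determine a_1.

27 = 6·4 + 3, so a_0 = 6
4 = 1·3 + 1, so a_1 = 1

1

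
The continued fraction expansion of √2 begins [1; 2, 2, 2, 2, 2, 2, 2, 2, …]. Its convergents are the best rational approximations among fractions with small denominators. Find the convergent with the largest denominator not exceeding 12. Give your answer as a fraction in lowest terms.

17/12

List convergents until the denominator exceeds the bound:
a_0 = 1: 1/1  (≤ bound)
a_1 = 2: 3/2  (≤ bound)
a_2 = 2: 7/5  (≤ bound)
a_3 = 2: 17/12  (≤ bound)
a_4 = 2: 41/29  (> 12, stop)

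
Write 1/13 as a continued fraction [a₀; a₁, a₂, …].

1 ÷ 13 → quotient 0, remainder 1
13 ÷ 1 → quotient 13, remainder 0

[0; 13]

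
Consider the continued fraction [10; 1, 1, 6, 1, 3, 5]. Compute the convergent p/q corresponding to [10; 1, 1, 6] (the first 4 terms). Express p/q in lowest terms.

137/13

Build up convergents one term at a time:
a_0 = 10: 10/1
a_1 = 1: 11/1
a_2 = 1: 21/2
a_3 = 6: 137/13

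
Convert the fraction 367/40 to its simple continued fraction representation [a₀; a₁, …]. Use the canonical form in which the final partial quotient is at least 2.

[9; 5, 1, 2, 2]

367 = 9·40 + 7, so a_0 = 9
40 = 5·7 + 5, so a_1 = 5
7 = 1·5 + 2, so a_2 = 1
5 = 2·2 + 1, so a_3 = 2
2 = 2·1 + 0, so a_4 = 2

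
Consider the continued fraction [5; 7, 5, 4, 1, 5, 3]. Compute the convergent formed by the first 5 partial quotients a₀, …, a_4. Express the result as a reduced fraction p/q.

961/187

a_0 = 5: 5/1
a_1 = 7: 36/7
a_2 = 5: 185/36
a_3 = 4: 776/151
a_4 = 1: 961/187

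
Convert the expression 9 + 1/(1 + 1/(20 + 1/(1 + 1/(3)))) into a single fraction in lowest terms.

Start with 3.
1 + 1/(3/1) = 1 + 1/3 = 4/3
20 + 1/(4/3) = 20 + 3/4 = 83/4
1 + 1/(83/4) = 1 + 4/83 = 87/83
9 + 1/(87/83) = 9 + 83/87 = 866/87

866/87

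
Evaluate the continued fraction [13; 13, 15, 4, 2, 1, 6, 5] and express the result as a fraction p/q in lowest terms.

1165734/89147

a_0 = 13: 13/1
a_1 = 13: 170/13
a_2 = 15: 2563/196
a_3 = 4: 10422/797
a_4 = 2: 23407/1790
a_5 = 1: 33829/2587
a_6 = 6: 226381/17312
a_7 = 5: 1165734/89147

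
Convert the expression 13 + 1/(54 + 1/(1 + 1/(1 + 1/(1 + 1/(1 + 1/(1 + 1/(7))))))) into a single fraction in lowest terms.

43377/3332

a_0 = 13: 13/1
a_1 = 54: 703/54
a_2 = 1: 716/55
a_3 = 1: 1419/109
a_4 = 1: 2135/164
a_5 = 1: 3554/273
a_6 = 1: 5689/437
a_7 = 7: 43377/3332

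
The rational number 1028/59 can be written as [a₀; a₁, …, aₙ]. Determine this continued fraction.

1028 = 17·59 + 25, so a_0 = 17
59 = 2·25 + 9, so a_1 = 2
25 = 2·9 + 7, so a_2 = 2
9 = 1·7 + 2, so a_3 = 1
7 = 3·2 + 1, so a_4 = 3
2 = 2·1 + 0, so a_5 = 2

[17; 2, 2, 1, 3, 2]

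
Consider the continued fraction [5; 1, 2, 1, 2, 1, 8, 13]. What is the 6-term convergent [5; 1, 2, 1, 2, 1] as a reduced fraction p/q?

Start with 1.
2 + 1/(1/1) = 2 + 1/1 = 3/1
1 + 1/(3/1) = 1 + 1/3 = 4/3
2 + 1/(4/3) = 2 + 3/4 = 11/4
1 + 1/(11/4) = 1 + 4/11 = 15/11
5 + 1/(15/11) = 5 + 11/15 = 86/15

86/15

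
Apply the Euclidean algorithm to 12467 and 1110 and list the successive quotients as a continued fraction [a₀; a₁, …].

12467 ÷ 1110 → quotient 11, remainder 257
1110 ÷ 257 → quotient 4, remainder 82
257 ÷ 82 → quotient 3, remainder 11
82 ÷ 11 → quotient 7, remainder 5
11 ÷ 5 → quotient 2, remainder 1
5 ÷ 1 → quotient 5, remainder 0

[11; 4, 3, 7, 2, 5]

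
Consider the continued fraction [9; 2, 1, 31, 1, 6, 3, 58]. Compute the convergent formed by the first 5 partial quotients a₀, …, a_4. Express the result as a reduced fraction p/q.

915/98

Start with 1.
31 + 1/(1/1) = 31 + 1/1 = 32/1
1 + 1/(32/1) = 1 + 1/32 = 33/32
2 + 1/(33/32) = 2 + 32/33 = 98/33
9 + 1/(98/33) = 9 + 33/98 = 915/98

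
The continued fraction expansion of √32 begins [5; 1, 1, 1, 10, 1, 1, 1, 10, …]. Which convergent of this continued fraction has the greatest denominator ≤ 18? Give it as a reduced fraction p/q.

a_0 = 5: 5/1  (≤ bound)
a_1 = 1: 6/1  (≤ bound)
a_2 = 1: 11/2  (≤ bound)
a_3 = 1: 17/3  (≤ bound)
a_4 = 10: 181/32  (> 18, stop)

17/3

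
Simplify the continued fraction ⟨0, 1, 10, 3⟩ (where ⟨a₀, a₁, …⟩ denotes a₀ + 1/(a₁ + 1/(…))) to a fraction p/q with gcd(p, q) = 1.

a_0 = 0: 0/1
a_1 = 1: 1/1
a_2 = 10: 10/11
a_3 = 3: 31/34

31/34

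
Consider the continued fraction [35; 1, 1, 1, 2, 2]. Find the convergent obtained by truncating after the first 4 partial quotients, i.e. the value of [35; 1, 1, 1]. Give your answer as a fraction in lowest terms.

107/3

Start with 1.
1 + 1/(1/1) = 1 + 1/1 = 2/1
1 + 1/(2/1) = 1 + 1/2 = 3/2
35 + 1/(3/2) = 35 + 2/3 = 107/3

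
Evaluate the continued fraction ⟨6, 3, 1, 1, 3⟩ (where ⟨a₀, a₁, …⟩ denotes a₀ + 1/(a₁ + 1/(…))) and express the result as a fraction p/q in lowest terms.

a_0 = 6: 6/1
a_1 = 3: 19/3
a_2 = 1: 25/4
a_3 = 1: 44/7
a_4 = 3: 157/25

157/25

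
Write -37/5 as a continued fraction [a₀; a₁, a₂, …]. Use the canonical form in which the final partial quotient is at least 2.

[-8; 1, 1, 2]

Apply division with remainder until the remainder is 0:
-37 ÷ 5 → quotient -8, remainder 3
5 ÷ 3 → quotient 1, remainder 2
3 ÷ 2 → quotient 1, remainder 1
2 ÷ 1 → quotient 2, remainder 0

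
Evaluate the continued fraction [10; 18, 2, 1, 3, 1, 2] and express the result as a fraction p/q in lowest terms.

Collapse the nested fraction from the inside out:
Start with 2.
1 + 1/(2/1) = 1 + 1/2 = 3/2
3 + 1/(3/2) = 3 + 2/3 = 11/3
1 + 1/(11/3) = 1 + 3/11 = 14/11
2 + 1/(14/11) = 2 + 11/14 = 39/14
18 + 1/(39/14) = 18 + 14/39 = 716/39
10 + 1/(716/39) = 10 + 39/716 = 7199/716

7199/716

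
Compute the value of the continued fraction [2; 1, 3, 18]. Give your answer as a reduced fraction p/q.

Work from the innermost term outward:
Start with 18.
3 + 1/(18/1) = 3 + 1/18 = 55/18
1 + 1/(55/18) = 1 + 18/55 = 73/55
2 + 1/(73/55) = 2 + 55/73 = 201/73

201/73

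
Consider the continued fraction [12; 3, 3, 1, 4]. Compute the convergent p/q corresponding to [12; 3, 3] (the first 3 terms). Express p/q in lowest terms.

123/10

Start with 3.
3 + 1/(3/1) = 3 + 1/3 = 10/3
12 + 1/(10/3) = 12 + 3/10 = 123/10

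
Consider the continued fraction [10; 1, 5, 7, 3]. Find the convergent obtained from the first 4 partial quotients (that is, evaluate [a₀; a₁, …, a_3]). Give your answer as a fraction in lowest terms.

Start with 7.
5 + 1/(7/1) = 5 + 1/7 = 36/7
1 + 1/(36/7) = 1 + 7/36 = 43/36
10 + 1/(43/36) = 10 + 36/43 = 466/43

466/43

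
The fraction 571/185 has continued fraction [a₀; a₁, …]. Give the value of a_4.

571 = 3·185 + 16, so a_0 = 3
185 = 11·16 + 9, so a_1 = 11
16 = 1·9 + 7, so a_2 = 1
9 = 1·7 + 2, so a_3 = 1
7 = 3·2 + 1, so a_4 = 3

3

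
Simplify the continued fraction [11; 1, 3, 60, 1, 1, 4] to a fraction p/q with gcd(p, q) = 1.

Start with 4.
1 + 1/(4/1) = 1 + 1/4 = 5/4
1 + 1/(5/4) = 1 + 4/5 = 9/5
60 + 1/(9/5) = 60 + 5/9 = 545/9
3 + 1/(545/9) = 3 + 9/545 = 1644/545
1 + 1/(1644/545) = 1 + 545/1644 = 2189/1644
11 + 1/(2189/1644) = 11 + 1644/2189 = 25723/2189

25723/2189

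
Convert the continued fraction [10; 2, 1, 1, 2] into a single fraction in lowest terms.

Start with 2.
1 + 1/(2/1) = 1 + 1/2 = 3/2
1 + 1/(3/2) = 1 + 2/3 = 5/3
2 + 1/(5/3) = 2 + 3/5 = 13/5
10 + 1/(13/5) = 10 + 5/13 = 135/13

135/13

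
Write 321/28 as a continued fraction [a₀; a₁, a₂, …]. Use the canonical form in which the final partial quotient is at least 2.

⌊321/28⌋ = 11, remainder 13
⌊28/13⌋ = 2, remainder 2
⌊13/2⌋ = 6, remainder 1
⌊2/1⌋ = 2, remainder 0

[11; 2, 6, 2]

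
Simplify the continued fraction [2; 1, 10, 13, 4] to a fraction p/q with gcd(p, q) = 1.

Use the convergent recurrence hₖ = aₖ·hₖ₋₁ + hₖ₋₂ (and likewise for the denominators kₖ):
a_0 = 2: 2/1
a_1 = 1: 3/1
a_2 = 10: 32/11
a_3 = 13: 419/144
a_4 = 4: 1708/587

1708/587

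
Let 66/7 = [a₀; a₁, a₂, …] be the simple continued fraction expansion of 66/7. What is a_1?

66 = 9·7 + 3, so a_0 = 9
7 = 2·3 + 1, so a_1 = 2

2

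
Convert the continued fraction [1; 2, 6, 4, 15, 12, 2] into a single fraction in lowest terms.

30258/20683

Start with 2.
12 + 1/(2/1) = 12 + 1/2 = 25/2
15 + 1/(25/2) = 15 + 2/25 = 377/25
4 + 1/(377/25) = 4 + 25/377 = 1533/377
6 + 1/(1533/377) = 6 + 377/1533 = 9575/1533
2 + 1/(9575/1533) = 2 + 1533/9575 = 20683/9575
1 + 1/(20683/9575) = 1 + 9575/20683 = 30258/20683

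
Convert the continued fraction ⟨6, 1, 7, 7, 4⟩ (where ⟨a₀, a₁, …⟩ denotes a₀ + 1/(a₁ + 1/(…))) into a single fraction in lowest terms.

1623/236

Work from the innermost term outward:
Start with 4.
7 + 1/(4/1) = 7 + 1/4 = 29/4
7 + 1/(29/4) = 7 + 4/29 = 207/29
1 + 1/(207/29) = 1 + 29/207 = 236/207
6 + 1/(236/207) = 6 + 207/236 = 1623/236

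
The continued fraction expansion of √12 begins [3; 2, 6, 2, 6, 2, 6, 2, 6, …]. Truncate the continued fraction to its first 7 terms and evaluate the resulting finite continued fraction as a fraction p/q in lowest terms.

a_0 = 3: 3/1
a_1 = 2: 7/2
a_2 = 6: 45/13
a_3 = 2: 97/28
a_4 = 6: 627/181
a_5 = 2: 1351/390
a_6 = 6: 8733/2521

8733/2521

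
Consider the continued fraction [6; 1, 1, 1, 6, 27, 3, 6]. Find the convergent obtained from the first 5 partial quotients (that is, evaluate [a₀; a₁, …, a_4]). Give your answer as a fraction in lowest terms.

133/20

a_0 = 6: 6/1
a_1 = 1: 7/1
a_2 = 1: 13/2
a_3 = 1: 20/3
a_4 = 6: 133/20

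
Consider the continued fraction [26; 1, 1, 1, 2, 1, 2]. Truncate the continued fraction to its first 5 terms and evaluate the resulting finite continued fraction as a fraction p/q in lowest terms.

213/8

a_0 = 26: 26/1
a_1 = 1: 27/1
a_2 = 1: 53/2
a_3 = 1: 80/3
a_4 = 2: 213/8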